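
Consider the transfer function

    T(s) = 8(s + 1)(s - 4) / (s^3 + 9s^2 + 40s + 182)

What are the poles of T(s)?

The poles are the roots of the denominator s^3 + 9s^2 + 40s + 182 = 0.
Trying s = -7: the polynomial evaluates to 0, so (s + 7) is a factor.
Dividing out leaves s^2 + 2s + 26 = 0.
The quadratic formula then gives s = -1 ± 5j.

s = -1 ± 5j, -7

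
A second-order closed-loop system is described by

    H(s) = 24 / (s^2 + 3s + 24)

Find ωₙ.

ωₙ ≈ 4.899 rad/s

Compare the denominator to the standard form s^2 + 2ζωₙs + ωₙ².
ωₙ² = 24, so ωₙ = √24 ≈ 4.899 rad/s.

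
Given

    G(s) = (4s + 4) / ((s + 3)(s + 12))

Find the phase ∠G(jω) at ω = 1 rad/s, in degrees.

At s = j1: numerator = 4 + j4, denominator = 35 + j15.
∠G = ∠num − ∠den = 45° − (23.199°) = 21.80°.

∠G(j1) ≈ 21.80°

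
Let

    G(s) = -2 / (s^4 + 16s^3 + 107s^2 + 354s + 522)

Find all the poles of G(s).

s = -3 + 3j, -3 - 3j, -5 + 2j, -5 - 2j

The poles are the roots of the denominator s^4 + 16s^3 + 107s^2 + 354s + 522 = 0.
No real roots exist; factor into two real quadratics: (s^2 + 6s + 18)(s^2 + 10s + 29) = 0.
Each quadratic gives a conjugate pair via the quadratic formula.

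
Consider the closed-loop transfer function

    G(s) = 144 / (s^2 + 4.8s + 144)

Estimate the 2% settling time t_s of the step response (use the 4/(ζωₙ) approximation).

Comparing s^2 + 4.8s + 144 to s^2 + 2ζωₙs + ωₙ²: ωₙ = 12 rad/s and ζ = 4.8/(2·12) = 0.2.
ζωₙ = 4.8/2 = 2.4, so t_s ≈ 4/(ζωₙ) = 4/2.4 ≈ 1.667 s.

t_s ≈ 1.667 s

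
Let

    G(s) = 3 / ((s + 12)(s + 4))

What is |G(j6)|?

|G(j6)| ≈ 0.03101

Substitute s = j6: numerator = 3, denominator = 12 + j96.
|G(j6)| = |3| / |12 + j96| = 3 / 96.747 ≈ 0.03101.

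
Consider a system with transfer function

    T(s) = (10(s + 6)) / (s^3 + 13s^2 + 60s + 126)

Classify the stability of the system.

The denominator s^3 + 13s^2 + 60s + 126 factors as (s + 7)(s^2 + 6s + 18), giving poles at s = -7, -3 ± 3j.
Since all poles lie strictly in the left half-plane, the system is stable.

stable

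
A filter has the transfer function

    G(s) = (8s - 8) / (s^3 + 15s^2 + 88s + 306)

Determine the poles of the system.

s = -3 + 5j, -3 - 5j, -9

The poles are the roots of the denominator s^3 + 15s^2 + 88s + 306 = 0.
Trying s = -9: the polynomial evaluates to 0, so (s + 9) is a factor.
Dividing out leaves s^2 + 6s + 34 = 0.
The quadratic formula then gives s = -3 ± 5j.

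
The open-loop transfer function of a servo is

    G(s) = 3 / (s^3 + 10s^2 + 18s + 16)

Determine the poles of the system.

The poles are the roots of the denominator s^3 + 10s^2 + 18s + 16 = 0.
Trying s = -8: the polynomial evaluates to 0, so (s + 8) is a factor.
Dividing out leaves s^2 + 2s + 2 = 0.
The quadratic formula then gives s = -1 ± 1j.

s = -1 ± j, -8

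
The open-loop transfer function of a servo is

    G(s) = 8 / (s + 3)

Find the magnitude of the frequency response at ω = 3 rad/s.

|G(j3)| ≈ 1.886

Substitute s = j3: numerator = 8, denominator = 3 + j3.
|G(j3)| = |8| / |3 + j3| = 8 / 4.2426 ≈ 1.886.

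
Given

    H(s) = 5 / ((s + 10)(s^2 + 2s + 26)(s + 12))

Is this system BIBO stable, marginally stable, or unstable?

stable

The poles can be read from the denominator factors: s = -10, -1 ± 5j, -12.
Since all poles lie strictly in the left half-plane, the system is stable.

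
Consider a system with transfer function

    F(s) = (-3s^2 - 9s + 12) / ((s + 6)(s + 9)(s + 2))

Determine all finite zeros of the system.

Set the numerator to zero: -3s^2 - 9s + 12 = 0, i.e. -3·(s^2 + 3s - 4) = 0.
Factoring: (s - 1)(s + 4) = 0.

s = 1, -4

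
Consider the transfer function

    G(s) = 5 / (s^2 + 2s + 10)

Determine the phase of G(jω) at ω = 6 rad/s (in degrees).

At s = j6: numerator = 5, denominator = -26 + j12.
∠G = ∠num − ∠den = 0° − (155.22°) = -155.2°.

∠G(j6) ≈ -155.2°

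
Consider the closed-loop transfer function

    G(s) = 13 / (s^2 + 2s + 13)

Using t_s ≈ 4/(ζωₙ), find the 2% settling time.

Comparing s^2 + 2s + 13 to s^2 + 2ζωₙs + ωₙ²: ωₙ = √13 ≈ 3.606 rad/s and ζ = 2/(2·√13) ≈ 0.2774.
ζωₙ = 2/2 = 1, so t_s ≈ 4/(ζωₙ) = 4/1 = 4 s.

t_s ≈ 4 s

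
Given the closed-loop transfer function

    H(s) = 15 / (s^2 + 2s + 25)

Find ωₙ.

Compare the denominator to the standard form s^2 + 2ζωₙs + ωₙ².
ωₙ² = 25, so ωₙ = 5 rad/s.

ωₙ = 5 rad/s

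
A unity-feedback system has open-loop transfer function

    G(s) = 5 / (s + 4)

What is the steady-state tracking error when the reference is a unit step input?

G(s) has no poles at the origin.
This is a Type 0 system. Kp = lim_{s→0} G(s) = 5/4.
e_ss = 1/(1 + Kp) = 1/(1 + 5/4) = 4/9 ≈ 0.4444.

e_ss = 0.4444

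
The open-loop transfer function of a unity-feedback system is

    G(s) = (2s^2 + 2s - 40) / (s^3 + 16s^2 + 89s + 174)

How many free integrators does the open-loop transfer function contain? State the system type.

Type 0

The denominator has no factor of s at the origin — no free integrator — so this is a Type 0 system.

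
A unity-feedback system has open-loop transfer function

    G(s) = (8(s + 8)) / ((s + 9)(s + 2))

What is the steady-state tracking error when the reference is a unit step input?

G(s) has no poles at the origin.
This is a Type 0 system. Kp = lim_{s→0} G(s) = 64/18 = 32/9.
e_ss = 1/(1 + Kp) = 1/(1 + 32/9) = 9/41 ≈ 0.2195.

e_ss = 0.2195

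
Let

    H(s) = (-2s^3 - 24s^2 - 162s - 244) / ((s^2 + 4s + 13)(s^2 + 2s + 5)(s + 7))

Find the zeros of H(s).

s = -5 + 6j, -5 - 6j, -2

Set the numerator to zero: -2s^3 - 24s^2 - 162s - 244 = 0, i.e. -2·(s^3 + 12s^2 + 81s + 122) = 0.
Factoring: (s^2 + 10s + 61)(s + 2) = 0.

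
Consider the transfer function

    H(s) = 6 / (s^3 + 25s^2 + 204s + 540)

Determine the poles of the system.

s = -6, -9, -10

The poles are the roots of the denominator s^3 + 25s^2 + 204s + 540 = 0.
Trying s = -6: the polynomial evaluates to 0, so (s + 6) is a factor.
Dividing out leaves s^2 + 19s + 90 = 0.
Factoring the quadratic: (s + 9)(s + 10) = 0.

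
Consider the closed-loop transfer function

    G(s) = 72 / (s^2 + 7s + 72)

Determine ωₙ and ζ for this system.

Compare the denominator to the standard form s^2 + 2ζωₙs + ωₙ².
ωₙ² = 72, so ωₙ = √72 ≈ 8.485 rad/s.
2ζωₙ = 7, so ζ = 7/(2·√72) ≈ 0.4125.

ωₙ ≈ 8.485 rad/s, ζ ≈ 0.4125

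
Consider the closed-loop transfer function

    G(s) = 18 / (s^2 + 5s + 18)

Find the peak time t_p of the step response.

t_p ≈ 0.9165 s

Comparing s^2 + 5s + 18 to s^2 + 2ζωₙs + ωₙ²: ωₙ = √18 ≈ 4.243 rad/s and ζ = 5/(2·√18) ≈ 0.5893.
ζωₙ = 5/2 = 2.5, so ω_d = ωₙ√(1−ζ²) = √(ωₙ² − (ζωₙ)²) = √(18 − 2.5²) = √11.75 ≈ 3.428 rad/s.
t_p = π/ω_d = π/3.428 ≈ 0.9165 s.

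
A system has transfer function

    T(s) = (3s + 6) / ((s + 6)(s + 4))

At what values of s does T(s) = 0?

s = -2

Set the numerator to zero: 3s + 6 = 0, i.e. 3·(s + 2) = 0.
So s = -2.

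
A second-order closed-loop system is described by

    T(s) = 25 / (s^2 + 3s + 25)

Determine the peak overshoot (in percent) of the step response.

Comparing s^2 + 3s + 25 to s^2 + 2ζωₙs + ωₙ²: ωₙ = 5 rad/s and ζ = 3/(2·5) = 0.3.
%OS = 100·exp(−πζ/√(1−ζ²)) = 100·exp(−π·0.3/√(1−0.3²)) ≈ 37.2%.

%OS ≈ 37.2%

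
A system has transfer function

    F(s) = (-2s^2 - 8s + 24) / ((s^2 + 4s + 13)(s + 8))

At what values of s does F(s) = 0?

Set the numerator to zero: -2s^2 - 8s + 24 = 0, i.e. -2·(s^2 + 4s - 12) = 0.
Factoring: (s - 2)(s + 6) = 0.

s = 2, -6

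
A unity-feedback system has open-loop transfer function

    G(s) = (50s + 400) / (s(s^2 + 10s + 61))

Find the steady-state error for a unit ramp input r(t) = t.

e_ss = 0.1525

G(s) has one pole at the origin.
This is a Type 1 system. Kv = lim_{s→0} s·G(s) = 400/61.
e_ss = 1/Kv = 1/(400/61) = 61/400 ≈ 0.1525.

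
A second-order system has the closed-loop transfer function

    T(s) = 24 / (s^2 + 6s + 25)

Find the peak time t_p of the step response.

t_p ≈ 0.7854 s

Comparing s^2 + 6s + 25 to s^2 + 2ζωₙs + ωₙ²: ωₙ = 5 rad/s and ζ = 6/(2·5) = 0.6.
ζωₙ = 6/2 = 3, so ω_d = ωₙ√(1−ζ²) = √(ωₙ² − (ζωₙ)²) = √(25 − 3²) = √16 = 4 rad/s.
t_p = π/ω_d = π/4 ≈ 0.7854 s.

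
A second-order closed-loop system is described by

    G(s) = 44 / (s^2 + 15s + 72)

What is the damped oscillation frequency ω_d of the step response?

Comparing s^2 + 15s + 72 to s^2 + 2ζωₙs + ωₙ²: ωₙ = √72 ≈ 8.485 rad/s and ζ = 15/(2·√72) ≈ 0.8839.
ζωₙ = 15/2 = 7.5, so ω_d = ωₙ√(1−ζ²) = √(ωₙ² − (ζωₙ)²) = √(72 − 7.5²) = √15.75 ≈ 3.969 rad/s.

ω_d ≈ 3.969 rad/s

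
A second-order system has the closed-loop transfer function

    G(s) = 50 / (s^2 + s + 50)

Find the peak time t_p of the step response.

t_p ≈ 0.4454 s

Comparing s^2 + s + 50 to s^2 + 2ζωₙs + ωₙ²: ωₙ = √50 ≈ 7.071 rad/s and ζ = 1/(2·√50) ≈ 0.07071.
ζωₙ = 1/2 = 0.5, so ω_d = ωₙ√(1−ζ²) = √(ωₙ² − (ζωₙ)²) = √(50 − 0.5²) = √49.75 ≈ 7.053 rad/s.
t_p = π/ω_d = π/7.053 ≈ 0.4454 s.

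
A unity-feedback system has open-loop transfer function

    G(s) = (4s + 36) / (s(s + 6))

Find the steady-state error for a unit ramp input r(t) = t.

e_ss = 0.1667

G(s) has one pole at the origin.
This is a Type 1 system. Kv = lim_{s→0} s·G(s) = 36/6 = 6.
e_ss = 1/Kv = 1/(6) = 1/6 ≈ 0.1667.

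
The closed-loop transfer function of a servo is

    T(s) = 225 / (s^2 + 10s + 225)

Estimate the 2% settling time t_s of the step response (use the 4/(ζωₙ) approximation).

t_s ≈ 0.8000 s

Comparing s^2 + 10s + 225 to s^2 + 2ζωₙs + ωₙ²: ωₙ = 15 rad/s and ζ = 10/(2·15) ≈ 0.3333.
ζωₙ = 10/2 = 5, so t_s ≈ 4/(ζωₙ) = 4/5 = 0.8000 s.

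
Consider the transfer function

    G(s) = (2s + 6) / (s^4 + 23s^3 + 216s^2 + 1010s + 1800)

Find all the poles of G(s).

The poles are the roots of the denominator s^4 + 23s^3 + 216s^2 + 1010s + 1800 = 0.
Trying s = -4: the polynomial evaluates to 0, so (s + 4) is a factor.
Dividing out leaves s^3 + 19s^2 + 140s + 450 = 0.
This factors further as (s^2 + 10s + 50)(s + 9) = 0.

s = -5 + 5j, -5 - 5j, -4, -9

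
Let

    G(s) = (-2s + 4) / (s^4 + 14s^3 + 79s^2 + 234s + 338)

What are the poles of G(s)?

The poles are the roots of the denominator s^4 + 14s^3 + 79s^2 + 234s + 338 = 0.
No real roots exist; factor into two real quadratics: (s^2 + 4s + 13)(s^2 + 10s + 26) = 0.
Each quadratic gives a conjugate pair via the quadratic formula.

s = -2 ± 3j, -5 ± j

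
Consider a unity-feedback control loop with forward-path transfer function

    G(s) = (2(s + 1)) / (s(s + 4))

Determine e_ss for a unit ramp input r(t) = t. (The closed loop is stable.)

G(s) has one pole at the origin.
This is a Type 1 system. Kv = lim_{s→0} s·G(s) = 2/4 = 1/2.
e_ss = 1/Kv = 1/(1/2) = 2.

e_ss = 2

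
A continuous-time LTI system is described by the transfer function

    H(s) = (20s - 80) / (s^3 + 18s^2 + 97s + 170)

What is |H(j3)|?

|H(j3)| ≈ 0.3786

Substitute s = j3: numerator = -80 + j60, denominator = 8 + j264.
|H(j3)| = |-80 + j60| / |8 + j264| = 100 / 264.12 ≈ 0.3786.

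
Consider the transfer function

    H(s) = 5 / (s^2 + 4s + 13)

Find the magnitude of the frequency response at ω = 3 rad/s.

Substitute s = j3: numerator = 5, denominator = 4 + j12.
|H(j3)| = |5| / |4 + j12| = 5 / 12.649 ≈ 0.3953.

|H(j3)| ≈ 0.3953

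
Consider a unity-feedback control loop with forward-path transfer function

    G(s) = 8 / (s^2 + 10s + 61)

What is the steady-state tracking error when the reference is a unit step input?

G(s) has no poles at the origin.
This is a Type 0 system. Kp = lim_{s→0} G(s) = 8/61.
e_ss = 1/(1 + Kp) = 1/(1 + 8/61) = 61/69 ≈ 0.8841.

e_ss = 0.8841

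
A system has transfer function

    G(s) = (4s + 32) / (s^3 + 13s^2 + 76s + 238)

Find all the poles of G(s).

The poles are the roots of the denominator s^3 + 13s^2 + 76s + 238 = 0.
Trying s = -7: the polynomial evaluates to 0, so (s + 7) is a factor.
Dividing out leaves s^2 + 6s + 34 = 0.
The quadratic formula then gives s = -3 ± 5j.

s = -3 + 5j, -3 - 5j, -7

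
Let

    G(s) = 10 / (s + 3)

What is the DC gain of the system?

Set s = 0: G(0) = (10) / (3) = 10/3.

G(0) = 10/3 ≈ 3.333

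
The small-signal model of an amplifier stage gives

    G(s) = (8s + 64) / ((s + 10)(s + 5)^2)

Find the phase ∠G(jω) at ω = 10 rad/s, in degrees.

∠G(j10) ≈ -120.5°

At s = j10: numerator = 64 + j80, denominator = -1750 + j250.
∠G = ∠num − ∠den = 51.340° − (171.87°) = -120.5°.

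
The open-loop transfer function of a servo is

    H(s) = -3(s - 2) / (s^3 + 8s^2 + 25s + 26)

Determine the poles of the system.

The poles are the roots of the denominator s^3 + 8s^2 + 25s + 26 = 0.
Trying s = -2: the polynomial evaluates to 0, so (s + 2) is a factor.
Dividing out leaves s^2 + 6s + 13 = 0.
The quadratic formula then gives s = -3 ± 2j.

s = -2, -3 + 2j, -3 - 2j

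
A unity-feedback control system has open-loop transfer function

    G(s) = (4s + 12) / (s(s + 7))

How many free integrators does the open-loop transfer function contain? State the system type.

The denominator has 1 factor of s at the origin (free integrator), so this is a Type 1 system.

Type 1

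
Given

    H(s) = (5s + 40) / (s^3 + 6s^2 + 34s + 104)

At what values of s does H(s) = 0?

Set the numerator to zero: 5s + 40 = 0, i.e. 5·(s + 8) = 0.
So s = -8.

s = -8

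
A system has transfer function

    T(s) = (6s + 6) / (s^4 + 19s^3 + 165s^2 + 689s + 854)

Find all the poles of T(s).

s = -5 ± 6j, -2, -7

The poles are the roots of the denominator s^4 + 19s^3 + 165s^2 + 689s + 854 = 0.
Trying s = -2: the polynomial evaluates to 0, so (s + 2) is a factor.
Dividing out leaves s^3 + 17s^2 + 131s + 427 = 0.
This factors further as (s^2 + 10s + 61)(s + 7) = 0.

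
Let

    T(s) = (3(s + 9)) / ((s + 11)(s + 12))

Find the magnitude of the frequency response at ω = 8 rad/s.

Substitute s = j8: numerator = 27 + j24, denominator = 68 + j184.
|T(j8)| = |27 + j24| / |68 + j184| = 36.125 / 196.16 ≈ 0.1842.

|T(j8)| ≈ 0.1842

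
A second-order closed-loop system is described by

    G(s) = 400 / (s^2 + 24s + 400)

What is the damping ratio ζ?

Compare the denominator to the standard form s^2 + 2ζωₙs + ωₙ².
ωₙ² = 400, so ωₙ = 20 rad/s.
2ζωₙ = 24, so ζ = 24/(2·20) = 0.6.

ζ = 0.6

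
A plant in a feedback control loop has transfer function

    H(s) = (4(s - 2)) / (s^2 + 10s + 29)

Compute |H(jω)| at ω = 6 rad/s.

Substitute s = j6: numerator = -8 + j24, denominator = -7 + j60.
|H(j6)| = |-8 + j24| / |-7 + j60| = 25.298 / 60.407 ≈ 0.4188.

|H(j6)| ≈ 0.4188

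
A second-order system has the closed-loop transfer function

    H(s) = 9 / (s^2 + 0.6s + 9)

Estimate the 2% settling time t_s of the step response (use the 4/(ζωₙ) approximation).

t_s ≈ 13.33 s

Comparing s^2 + 0.6s + 9 to s^2 + 2ζωₙs + ωₙ²: ωₙ = 3 rad/s and ζ = 0.6/(2·3) = 0.1.
ζωₙ = 0.6/2 = 0.3, so t_s ≈ 4/(ζωₙ) = 4/0.3 ≈ 13.33 s.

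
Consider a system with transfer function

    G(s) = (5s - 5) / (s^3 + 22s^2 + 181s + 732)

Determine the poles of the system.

The poles are the roots of the denominator s^3 + 22s^2 + 181s + 732 = 0.
Trying s = -12: the polynomial evaluates to 0, so (s + 12) is a factor.
Dividing out leaves s^2 + 10s + 61 = 0.
The quadratic formula then gives s = -5 ± 6j.

s = -5 + 6j, -5 - 6j, -12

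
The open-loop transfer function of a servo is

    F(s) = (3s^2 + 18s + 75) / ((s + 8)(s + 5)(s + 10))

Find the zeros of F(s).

s = -3 + 4j, -3 - 4j

Set the numerator to zero: 3s^2 + 18s + 75 = 0, i.e. 3·(s^2 + 6s + 25) = 0.
Factoring: (s^2 + 6s + 25) = 0.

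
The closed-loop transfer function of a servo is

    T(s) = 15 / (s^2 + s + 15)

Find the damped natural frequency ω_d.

ω_d ≈ 3.841 rad/s

Comparing s^2 + s + 15 to s^2 + 2ζωₙs + ωₙ²: ωₙ = √15 ≈ 3.873 rad/s and ζ = 1/(2·√15) ≈ 0.1291.
ζωₙ = 1/2 = 0.5, so ω_d = ωₙ√(1−ζ²) = √(ωₙ² − (ζωₙ)²) = √(15 − 0.5²) = √14.75 ≈ 3.841 rad/s.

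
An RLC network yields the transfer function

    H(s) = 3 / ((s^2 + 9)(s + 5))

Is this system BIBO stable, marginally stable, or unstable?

The poles can be read from the denominator factors: s = ±3j, -5.
Since the simple pole(s) at s = 3j, -3j lie on the jω-axis with none in the right half-plane, the system is marginally stable.

marginally stable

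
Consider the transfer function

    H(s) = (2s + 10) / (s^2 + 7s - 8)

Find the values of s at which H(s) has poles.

The poles are the roots of the denominator s^2 + 7s - 8 = 0.
Factoring: (s - 1)(s + 8) = 0, so s = 1 and s = -8.

s = 1, -8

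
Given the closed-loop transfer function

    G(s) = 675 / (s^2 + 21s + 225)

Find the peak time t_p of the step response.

Comparing s^2 + 21s + 225 to s^2 + 2ζωₙs + ωₙ²: ωₙ = 15 rad/s and ζ = 21/(2·15) = 0.7.
ζωₙ = 21/2 = 10.5, so ω_d = ωₙ√(1−ζ²) = √(ωₙ² − (ζωₙ)²) = √(225 − 10.5²) = √114.75 ≈ 10.71 rad/s.
t_p = π/ω_d = π/10.71 ≈ 0.2933 s.

t_p ≈ 0.2933 s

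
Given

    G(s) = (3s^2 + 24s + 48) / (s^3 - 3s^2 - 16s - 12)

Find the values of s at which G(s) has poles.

s = -2, -1, 6

The poles are the roots of the denominator s^3 - 3s^2 - 16s - 12 = 0.
Trying s = -2: the polynomial evaluates to 0, so (s + 2) is a factor.
Dividing out leaves s^2 - 5s - 6 = 0.
Factoring the quadratic: (s + 1)(s - 6) = 0.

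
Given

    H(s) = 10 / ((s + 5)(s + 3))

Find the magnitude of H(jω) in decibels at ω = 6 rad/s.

Substitute s = j6: numerator = 10, denominator = -21 + j48.
|H(j6)| = |10| / |-21 + j48| = 10 / 52.393 ≈ 0.1909.
In decibels: 20·log₁₀(0.1909) ≈ -14.4 dB.

|H(j6)|_dB ≈ -14.4 dB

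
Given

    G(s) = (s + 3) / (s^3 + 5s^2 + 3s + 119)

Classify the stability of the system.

unstable

The denominator s^3 + 5s^2 + 3s + 119 factors as (s + 7)(s^2 - 2s + 17), giving poles at s = -7, 1 + 4j, 1 - 4j.
Since the pole(s) at s = 1 ± 4j lie in the right half-plane, the system is unstable.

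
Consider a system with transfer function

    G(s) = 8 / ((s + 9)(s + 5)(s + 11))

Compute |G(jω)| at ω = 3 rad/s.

Substitute s = j3: numerator = 8, denominator = 270 + j570.
|G(j3)| = |8| / |270 + j570| = 8 / 630.71 ≈ 0.01268.

|G(j3)| ≈ 0.01268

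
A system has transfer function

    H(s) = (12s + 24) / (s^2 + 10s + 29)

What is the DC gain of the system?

Set s = 0: H(0) = (24) / (29) = 24/29.

H(0) = 24/29 ≈ 0.8276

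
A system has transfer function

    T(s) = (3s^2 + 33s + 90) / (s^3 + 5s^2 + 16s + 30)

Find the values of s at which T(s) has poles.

s = -1 ± 3j, -3

The poles are the roots of the denominator s^3 + 5s^2 + 16s + 30 = 0.
Trying s = -3: the polynomial evaluates to 0, so (s + 3) is a factor.
Dividing out leaves s^2 + 2s + 10 = 0.
The quadratic formula then gives s = -1 ± 3j.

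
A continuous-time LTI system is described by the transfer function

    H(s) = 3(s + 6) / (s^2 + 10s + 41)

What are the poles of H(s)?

s = -5 ± 4j

The poles are the roots of the denominator s^2 + 10s + 41 = 0.
Using the quadratic formula: s = (-10 ± √(-64))/2 = -5 ± 4j.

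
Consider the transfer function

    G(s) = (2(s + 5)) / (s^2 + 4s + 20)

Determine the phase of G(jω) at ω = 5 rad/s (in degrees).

At s = j5: numerator = 10 + j10, denominator = -5 + j20.
∠G = ∠num − ∠den = 45° − (104.04°) = -59.04°.

∠G(j5) ≈ -59.04°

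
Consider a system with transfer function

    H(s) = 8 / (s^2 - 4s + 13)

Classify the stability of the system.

The denominator s^2 - 4s + 13 factors as (s^2 - 4s + 13), giving poles at s = 2 + 3j, 2 - 3j.
Since the pole(s) at s = 2 + 3j, 2 - 3j lie in the right half-plane, the system is unstable.

unstable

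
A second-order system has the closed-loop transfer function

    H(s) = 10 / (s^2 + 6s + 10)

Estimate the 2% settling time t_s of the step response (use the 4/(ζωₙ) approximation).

t_s ≈ 1.333 s

Comparing s^2 + 6s + 10 to s^2 + 2ζωₙs + ωₙ²: ωₙ = √10 ≈ 3.162 rad/s and ζ = 6/(2·√10) ≈ 0.9487.
ζωₙ = 6/2 = 3, so t_s ≈ 4/(ζωₙ) = 4/3 ≈ 1.333 s.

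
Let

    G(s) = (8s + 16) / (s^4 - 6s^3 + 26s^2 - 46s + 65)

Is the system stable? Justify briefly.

The denominator s^4 - 6s^3 + 26s^2 - 46s + 65 factors as (s^2 - 2s + 5)(s^2 - 4s + 13), giving poles at s = 1 ± 2j, 2 ± 3j.
Since the pole(s) at s = 1 ± 2j, 2 ± 3j lie in the right half-plane, the system is unstable.

unstable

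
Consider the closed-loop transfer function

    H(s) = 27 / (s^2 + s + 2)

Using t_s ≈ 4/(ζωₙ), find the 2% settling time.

Comparing s^2 + s + 2 to s^2 + 2ζωₙs + ωₙ²: ωₙ = √2 ≈ 1.414 rad/s and ζ = 1/(2·√2) ≈ 0.3536.
ζωₙ = 1/2 = 0.5, so t_s ≈ 4/(ζωₙ) = 4/0.5 = 8 s.

t_s ≈ 8 s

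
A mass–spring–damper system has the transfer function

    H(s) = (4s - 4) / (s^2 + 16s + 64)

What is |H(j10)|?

Substitute s = j10: numerator = -4 + j40, denominator = -36 + j160.
|H(j10)| = |-4 + j40| / |-36 + j160| = 40.200 / 164 ≈ 0.2451.

|H(j10)| ≈ 0.2451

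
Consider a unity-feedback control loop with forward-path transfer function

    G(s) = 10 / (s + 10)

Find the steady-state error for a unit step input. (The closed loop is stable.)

e_ss = 0.5000

G(s) has no poles at the origin.
This is a Type 0 system. Kp = lim_{s→0} G(s) = 10/10 = 1.
e_ss = 1/(1 + Kp) = 1/(1 + 1) = 1/2 ≈ 0.5000.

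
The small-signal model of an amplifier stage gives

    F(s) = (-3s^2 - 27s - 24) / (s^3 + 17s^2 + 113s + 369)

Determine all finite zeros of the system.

Set the numerator to zero: -3s^2 - 27s - 24 = 0, i.e. -3·(s^2 + 9s + 8) = 0.
Factoring: (s + 8)(s + 1) = 0.

s = -8, -1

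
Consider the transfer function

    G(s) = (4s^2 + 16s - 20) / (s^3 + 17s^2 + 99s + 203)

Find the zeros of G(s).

Set the numerator to zero: 4s^2 + 16s - 20 = 0, i.e. 4·(s^2 + 4s - 5) = 0.
Factoring: (s + 5)(s - 1) = 0.

s = -5, 1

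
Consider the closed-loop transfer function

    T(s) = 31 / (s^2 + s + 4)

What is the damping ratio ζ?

ζ = 0.25

Compare the denominator to the standard form s^2 + 2ζωₙs + ωₙ².
ωₙ² = 4, so ωₙ = 2 rad/s.
2ζωₙ = 1, so ζ = 1/(2·2) = 0.25.
With ζ = 0.25 the response is underdamped.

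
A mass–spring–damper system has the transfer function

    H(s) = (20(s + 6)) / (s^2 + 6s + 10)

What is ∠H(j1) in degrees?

∠H(j1) ≈ -24.23°

At s = j1: numerator = 120 + j20, denominator = 9 + j6.
∠H = ∠num − ∠den = 9.4623° − (33.690°) = -24.23°.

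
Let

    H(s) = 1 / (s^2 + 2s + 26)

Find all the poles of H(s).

The poles are the roots of the denominator s^2 + 2s + 26 = 0.
Using the quadratic formula: s = (-2 ± √(-100))/2 = -1 ± 5j.

s = -1 + 5j, -1 - 5j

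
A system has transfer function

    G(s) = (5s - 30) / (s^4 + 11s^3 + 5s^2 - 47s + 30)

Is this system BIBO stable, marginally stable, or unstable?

The denominator s^4 + 11s^3 + 5s^2 - 47s + 30 factors as (s + 3)(s - 1)^2(s + 10), giving poles at s = -3, 1, -10, 1.
Since the pole(s) at s = 1, 1 lie in the right half-plane, the system is unstable.

unstable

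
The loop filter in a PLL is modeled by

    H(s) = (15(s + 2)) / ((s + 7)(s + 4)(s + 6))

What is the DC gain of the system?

H(0) = 5/28 ≈ 0.1786

At s = 0 each factor (s + a) contributes a and each (s^2 + bs + c) contributes c.
H(0) = 15·(2) / ((7) · (4) · (6)) = 30/168 = 5/28.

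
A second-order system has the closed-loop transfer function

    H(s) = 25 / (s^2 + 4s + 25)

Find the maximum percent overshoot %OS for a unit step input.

%OS ≈ 25.4%

Comparing s^2 + 4s + 25 to s^2 + 2ζωₙs + ωₙ²: ωₙ = 5 rad/s and ζ = 4/(2·5) = 0.4.
%OS = 100·exp(−πζ/√(1−ζ²)) = 100·exp(−π·0.4/√(1−0.4²)) ≈ 25.4%.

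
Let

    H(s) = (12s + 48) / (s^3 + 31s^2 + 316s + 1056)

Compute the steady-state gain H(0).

Set s = 0: H(0) = (48) / (1056) = 1/22.

H(0) = 1/22 ≈ 0.04545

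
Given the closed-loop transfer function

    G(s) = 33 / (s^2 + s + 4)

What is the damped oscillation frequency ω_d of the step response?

Comparing s^2 + s + 4 to s^2 + 2ζωₙs + ωₙ²: ωₙ = 2 rad/s and ζ = 1/(2·2) = 0.25.
ζωₙ = 1/2 = 0.5, so ω_d = ωₙ√(1−ζ²) = √(ωₙ² − (ζωₙ)²) = √(4 − 0.5²) = √3.75 ≈ 1.936 rad/s.

ω_d ≈ 1.936 rad/s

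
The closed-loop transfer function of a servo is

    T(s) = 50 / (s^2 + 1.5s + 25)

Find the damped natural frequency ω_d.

ω_d ≈ 4.943 rad/s

Comparing s^2 + 1.5s + 25 to s^2 + 2ζωₙs + ωₙ²: ωₙ = 5 rad/s and ζ = 1.5/(2·5) = 0.15.
ζωₙ = 1.5/2 = 0.75, so ω_d = ωₙ√(1−ζ²) = √(ωₙ² − (ζωₙ)²) = √(25 − 0.75²) = √24.4375 ≈ 4.943 rad/s.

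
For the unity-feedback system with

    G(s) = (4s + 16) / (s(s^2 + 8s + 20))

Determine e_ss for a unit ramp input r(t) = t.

e_ss = 1.250

G(s) has one pole at the origin.
This is a Type 1 system. Kv = lim_{s→0} s·G(s) = 16/20 = 4/5.
e_ss = 1/Kv = 1/(4/5) = 5/4 ≈ 1.250.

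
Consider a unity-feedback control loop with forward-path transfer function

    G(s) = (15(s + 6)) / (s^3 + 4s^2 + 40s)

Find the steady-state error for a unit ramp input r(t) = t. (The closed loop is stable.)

G(s) has one pole at the origin.
This is a Type 1 system. Kv = lim_{s→0} s·G(s) = 90/40 = 9/4.
e_ss = 1/Kv = 1/(9/4) = 4/9 ≈ 0.4444.

e_ss = 0.4444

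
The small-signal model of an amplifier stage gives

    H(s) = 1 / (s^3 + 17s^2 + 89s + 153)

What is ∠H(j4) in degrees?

At s = j4: numerator = 1, denominator = -119 + j292.
∠H = ∠num − ∠den = 0° − (112.17°) = -112.2°.

∠H(j4) ≈ -112.2°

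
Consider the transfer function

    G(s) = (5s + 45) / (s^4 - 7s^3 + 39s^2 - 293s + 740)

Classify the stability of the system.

The denominator s^4 - 7s^3 + 39s^2 - 293s + 740 factors as (s - 4)(s^2 + 2s + 37)(s - 5), giving poles at s = 4, -1 ± 6j, 5.
Since the pole(s) at s = 4, 5 lie in the right half-plane, the system is unstable.

unstable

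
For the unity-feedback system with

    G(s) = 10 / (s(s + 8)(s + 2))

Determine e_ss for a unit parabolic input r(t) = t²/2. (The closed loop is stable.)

e_ss = ∞

G(s) has one pole at the origin.
This is a Type 1 system; Ka = lim_{s→0} s^2·G(s) = 0, so the steady-state error for a parabola input is infinite.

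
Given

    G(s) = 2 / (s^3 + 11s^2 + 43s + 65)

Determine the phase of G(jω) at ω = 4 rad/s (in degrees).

At s = j4: numerator = 2, denominator = -111 + j108.
∠G = ∠num − ∠den = 0° − (135.78°) = -135.8°.

∠G(j4) ≈ -135.8°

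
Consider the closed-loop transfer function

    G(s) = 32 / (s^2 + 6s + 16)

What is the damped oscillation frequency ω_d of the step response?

Comparing s^2 + 6s + 16 to s^2 + 2ζωₙs + ωₙ²: ωₙ = 4 rad/s and ζ = 6/(2·4) = 0.75.
ζωₙ = 6/2 = 3, so ω_d = ωₙ√(1−ζ²) = √(ωₙ² − (ζωₙ)²) = √(16 − 3²) = √7 ≈ 2.646 rad/s.

ω_d ≈ 2.646 rad/s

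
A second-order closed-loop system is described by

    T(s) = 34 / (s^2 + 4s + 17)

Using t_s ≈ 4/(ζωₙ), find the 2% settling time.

t_s ≈ 2 s

Comparing s^2 + 4s + 17 to s^2 + 2ζωₙs + ωₙ²: ωₙ = √17 ≈ 4.123 rad/s and ζ = 4/(2·√17) ≈ 0.4851.
ζωₙ = 4/2 = 2, so t_s ≈ 4/(ζωₙ) = 4/2 = 2 s.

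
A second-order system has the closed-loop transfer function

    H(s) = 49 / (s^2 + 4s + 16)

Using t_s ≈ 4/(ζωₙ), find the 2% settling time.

t_s ≈ 2 s

Comparing s^2 + 4s + 16 to s^2 + 2ζωₙs + ωₙ²: ωₙ = 4 rad/s and ζ = 4/(2·4) = 0.5.
ζωₙ = 4/2 = 2, so t_s ≈ 4/(ζωₙ) = 4/2 = 2 s.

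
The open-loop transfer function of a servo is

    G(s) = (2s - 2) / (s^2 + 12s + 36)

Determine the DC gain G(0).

Set s = 0: G(0) = (-2) / (36) = -1/18.

G(0) = -1/18 ≈ -0.05556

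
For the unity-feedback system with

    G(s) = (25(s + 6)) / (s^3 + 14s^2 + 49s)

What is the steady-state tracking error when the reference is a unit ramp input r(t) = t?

G(s) has one pole at the origin.
This is a Type 1 system. Kv = lim_{s→0} s·G(s) = 150/49.
e_ss = 1/Kv = 1/(150/49) = 49/150 ≈ 0.3267.

e_ss = 0.3267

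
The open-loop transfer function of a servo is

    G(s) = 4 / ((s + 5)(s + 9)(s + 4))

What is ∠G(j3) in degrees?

∠G(j3) ≈ -86.27°

At s = j3: numerator = 4, denominator = 18 + j276.
∠G = ∠num − ∠den = 0° − (86.269°) = -86.27°.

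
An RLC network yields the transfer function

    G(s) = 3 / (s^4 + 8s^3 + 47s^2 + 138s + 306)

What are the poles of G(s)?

The poles are the roots of the denominator s^4 + 8s^3 + 47s^2 + 138s + 306 = 0.
No real roots exist; factor into two real quadratics: (s^2 + 6s + 18)(s^2 + 2s + 17) = 0.
Each quadratic gives a conjugate pair via the quadratic formula.

s = -3 + 3j, -3 - 3j, -1 + 4j, -1 - 4j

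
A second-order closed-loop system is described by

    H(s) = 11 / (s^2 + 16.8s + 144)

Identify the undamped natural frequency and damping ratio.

ωₙ = 12 rad/s, ζ = 0.7

Compare the denominator to the standard form s^2 + 2ζωₙs + ωₙ².
ωₙ² = 144, so ωₙ = 12 rad/s.
2ζωₙ = 16.8, so ζ = 16.8/(2·12) = 0.7.
With ζ = 0.7 the response is underdamped.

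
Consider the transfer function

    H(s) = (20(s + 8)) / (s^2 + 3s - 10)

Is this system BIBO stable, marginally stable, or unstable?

The denominator s^2 + 3s - 10 factors as (s + 5)(s - 2), giving poles at s = -5, 2.
Since the pole(s) at s = 2 lie in the right half-plane, the system is unstable.

unstable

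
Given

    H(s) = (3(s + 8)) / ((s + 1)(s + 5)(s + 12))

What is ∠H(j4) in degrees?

∠H(j4) ≈ -106.5°

At s = j4: numerator = 24 + j12, denominator = -228 + j244.
∠H = ∠num − ∠den = 26.565° − (133.06°) = -106.5°.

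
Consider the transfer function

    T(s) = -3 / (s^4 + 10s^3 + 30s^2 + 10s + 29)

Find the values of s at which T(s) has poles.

The poles are the roots of the denominator s^4 + 10s^3 + 30s^2 + 10s + 29 = 0.
No real roots exist; factor into two real quadratics: (s^2 + 1)(s^2 + 10s + 29) = 0.
Each quadratic gives a conjugate pair via the quadratic formula.

s = j, -j, -5 + 2j, -5 - 2j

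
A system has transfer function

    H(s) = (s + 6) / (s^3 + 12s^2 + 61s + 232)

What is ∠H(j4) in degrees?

∠H(j4) ≈ -43.78°

At s = j4: numerator = 6 + j4, denominator = 40 + j180.
∠H = ∠num − ∠den = 33.690° − (77.471°) = -43.78°.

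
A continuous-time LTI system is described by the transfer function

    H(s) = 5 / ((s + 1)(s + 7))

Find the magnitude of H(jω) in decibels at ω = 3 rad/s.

Substitute s = j3: numerator = 5, denominator = -2 + j24.
|H(j3)| = |5| / |-2 + j24| = 5 / 24.083 ≈ 0.2076.
In decibels: 20·log₁₀(0.2076) ≈ -13.7 dB.

|H(j3)|_dB ≈ -13.7 dB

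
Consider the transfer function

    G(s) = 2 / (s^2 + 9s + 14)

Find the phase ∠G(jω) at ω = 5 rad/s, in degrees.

∠G(j5) ≈ -103.7°

At s = j5: numerator = 2, denominator = -11 + j45.
∠G = ∠num − ∠den = 0° − (103.74°) = -103.7°.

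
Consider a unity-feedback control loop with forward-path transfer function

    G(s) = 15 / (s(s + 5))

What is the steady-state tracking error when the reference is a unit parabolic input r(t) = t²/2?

e_ss = ∞

G(s) has one pole at the origin.
This is a Type 1 system; Ka = lim_{s→0} s^2·G(s) = 0, so the steady-state error for a parabola input is infinite.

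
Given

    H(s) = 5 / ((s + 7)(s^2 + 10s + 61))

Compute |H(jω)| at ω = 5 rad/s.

|H(j5)| ≈ 0.009434

Substitute s = j5: numerator = 5, denominator = 2 + j530.
|H(j5)| = |5| / |2 + j530| = 5 / 530.00 ≈ 0.009434.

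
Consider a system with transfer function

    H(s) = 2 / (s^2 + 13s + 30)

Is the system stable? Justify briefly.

The denominator s^2 + 13s + 30 factors as (s + 10)(s + 3), giving poles at s = -10, -3.
Since all poles lie strictly in the left half-plane, the system is stable.

stable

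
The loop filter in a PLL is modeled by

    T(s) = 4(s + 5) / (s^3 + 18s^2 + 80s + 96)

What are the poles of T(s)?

The poles are the roots of the denominator s^3 + 18s^2 + 80s + 96 = 0.
Trying s = -2: the polynomial evaluates to 0, so (s + 2) is a factor.
Dividing out leaves s^2 + 16s + 48 = 0.
Factoring the quadratic: (s + 12)(s + 4) = 0.

s = -2, -12, -4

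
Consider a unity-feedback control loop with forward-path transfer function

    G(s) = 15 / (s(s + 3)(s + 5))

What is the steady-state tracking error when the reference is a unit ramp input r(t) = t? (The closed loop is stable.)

G(s) has one pole at the origin.
This is a Type 1 system. Kv = lim_{s→0} s·G(s) = 15/15 = 1.
e_ss = 1/Kv = 1/(1) = 1.

e_ss = 1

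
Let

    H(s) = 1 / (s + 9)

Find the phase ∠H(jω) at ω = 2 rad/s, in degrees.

∠H(j2) ≈ -12.53°

At s = j2: numerator = 1, denominator = 9 + j2.
∠H = ∠num − ∠den = 0° − (12.529°) = -12.53°.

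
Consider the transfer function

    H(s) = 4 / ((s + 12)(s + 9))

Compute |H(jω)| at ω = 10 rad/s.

|H(j10)| ≈ 0.01903

Substitute s = j10: numerator = 4, denominator = 8 + j210.
|H(j10)| = |4| / |8 + j210| = 4 / 210.15 ≈ 0.01903.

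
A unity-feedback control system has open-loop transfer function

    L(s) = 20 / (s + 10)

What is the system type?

Type 0

The denominator has no factor of s at the origin — no free integrator — so this is a Type 0 system.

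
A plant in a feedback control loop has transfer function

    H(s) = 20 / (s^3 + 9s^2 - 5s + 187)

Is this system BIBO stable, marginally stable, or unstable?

The denominator s^3 + 9s^2 - 5s + 187 factors as (s + 11)(s^2 - 2s + 17), giving poles at s = -11, 1 + 4j, 1 - 4j.
Since the pole(s) at s = 1 ± 4j lie in the right half-plane, the system is unstable.

unstable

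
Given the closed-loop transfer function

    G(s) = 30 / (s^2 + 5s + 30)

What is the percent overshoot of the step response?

%OS ≈ 20.0%

Comparing s^2 + 5s + 30 to s^2 + 2ζωₙs + ωₙ²: ωₙ = √30 ≈ 5.477 rad/s and ζ = 5/(2·√30) ≈ 0.4564.
%OS = 100·exp(−πζ/√(1−ζ²)) = 100·exp(−π·0.4564/√(1−0.4564²)) ≈ 20.0%.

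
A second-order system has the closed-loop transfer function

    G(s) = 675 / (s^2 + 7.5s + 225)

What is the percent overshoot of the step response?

%OS ≈ 44.4%

Comparing s^2 + 7.5s + 225 to s^2 + 2ζωₙs + ωₙ²: ωₙ = 15 rad/s and ζ = 7.5/(2·15) = 0.25.
%OS = 100·exp(−πζ/√(1−ζ²)) = 100·exp(−π·0.25/√(1−0.25²)) ≈ 44.4%.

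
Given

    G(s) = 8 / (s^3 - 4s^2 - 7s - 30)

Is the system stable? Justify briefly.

unstable

The denominator s^3 - 4s^2 - 7s - 30 factors as (s^2 + 2s + 5)(s - 6), giving poles at s = -1 ± 2j, 6.
Since the pole(s) at s = 6 lie in the right half-plane, the system is unstable.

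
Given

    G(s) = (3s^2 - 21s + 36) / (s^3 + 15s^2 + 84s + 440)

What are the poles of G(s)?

s = -2 ± 6j, -11

The poles are the roots of the denominator s^3 + 15s^2 + 84s + 440 = 0.
Trying s = -11: the polynomial evaluates to 0, so (s + 11) is a factor.
Dividing out leaves s^2 + 4s + 40 = 0.
The quadratic formula then gives s = -2 ± 6j.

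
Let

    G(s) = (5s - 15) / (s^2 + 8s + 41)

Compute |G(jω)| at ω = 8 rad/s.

Substitute s = j8: numerator = -15 + j40, denominator = -23 + j64.
|G(j8)| = |-15 + j40| / |-23 + j64| = 42.720 / 68.007 ≈ 0.6282.

|G(j8)| ≈ 0.6282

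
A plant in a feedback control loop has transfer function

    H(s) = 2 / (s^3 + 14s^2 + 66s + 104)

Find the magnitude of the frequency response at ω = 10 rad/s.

Substitute s = j10: numerator = 2, denominator = -1296 - j340.
|H(j10)| = |2| / |-1296 - j340| = 2 / 1339.9 ≈ 0.001493.

|H(j10)| ≈ 0.001493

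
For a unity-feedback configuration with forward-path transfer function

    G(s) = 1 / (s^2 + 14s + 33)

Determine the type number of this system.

The denominator has no factor of s at the origin — no free integrator — so this is a Type 0 system.

Type 0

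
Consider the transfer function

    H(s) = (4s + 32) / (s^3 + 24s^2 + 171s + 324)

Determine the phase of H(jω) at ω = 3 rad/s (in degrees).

∠H(j3) ≈ -56.92°

At s = j3: numerator = 32 + j12, denominator = 108 + j486.
∠H = ∠num − ∠den = 20.556° − (77.471°) = -56.92°.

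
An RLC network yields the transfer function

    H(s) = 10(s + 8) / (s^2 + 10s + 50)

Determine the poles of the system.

s = -5 ± 5j

The poles are the roots of the denominator s^2 + 10s + 50 = 0.
Using the quadratic formula: s = (-10 ± √(-100))/2 = -5 ± 5j.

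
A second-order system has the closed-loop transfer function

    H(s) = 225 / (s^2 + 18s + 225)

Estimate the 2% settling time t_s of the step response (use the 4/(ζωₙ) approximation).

Comparing s^2 + 18s + 225 to s^2 + 2ζωₙs + ωₙ²: ωₙ = 15 rad/s and ζ = 18/(2·15) = 0.6.
ζωₙ = 18/2 = 9, so t_s ≈ 4/(ζωₙ) = 4/9 ≈ 0.4444 s.

t_s ≈ 0.4444 s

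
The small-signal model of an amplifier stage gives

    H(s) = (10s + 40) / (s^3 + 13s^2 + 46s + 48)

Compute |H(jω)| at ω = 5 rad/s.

Substitute s = j5: numerator = 40 + j50, denominator = -277 + j105.
|H(j5)| = |40 + j50| / |-277 + j105| = 64.031 / 296.23 ≈ 0.2162.

|H(j5)| ≈ 0.2162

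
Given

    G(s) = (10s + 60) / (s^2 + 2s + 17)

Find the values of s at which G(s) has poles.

The poles are the roots of the denominator s^2 + 2s + 17 = 0.
Using the quadratic formula: s = (-2 ± √(-64))/2 = -1 ± 4j.

s = -1 + 4j, -1 - 4j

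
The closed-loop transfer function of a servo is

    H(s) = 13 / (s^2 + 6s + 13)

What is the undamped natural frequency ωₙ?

ωₙ ≈ 3.606 rad/s

Compare the denominator to the standard form s^2 + 2ζωₙs + ωₙ².
ωₙ² = 13, so ωₙ = √13 ≈ 3.606 rad/s.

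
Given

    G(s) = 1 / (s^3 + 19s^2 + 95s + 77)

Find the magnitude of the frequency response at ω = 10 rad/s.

Substitute s = j10: numerator = 1, denominator = -1823 - j50.
|G(j10)| = |1| / |-1823 - j50| = 1 / 1823.7 ≈ 0.0005483.

|G(j10)| ≈ 0.0005483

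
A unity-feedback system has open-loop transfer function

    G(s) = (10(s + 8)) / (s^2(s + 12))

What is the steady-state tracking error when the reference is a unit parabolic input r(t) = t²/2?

e_ss = 0.1500

G(s) has 2 poles at the origin.
This is a Type 2 system. Ka = lim_{s→0} s^2·G(s) = 80/12 = 20/3.
e_ss = 1/Ka = 1/(20/3) = 3/20 ≈ 0.1500.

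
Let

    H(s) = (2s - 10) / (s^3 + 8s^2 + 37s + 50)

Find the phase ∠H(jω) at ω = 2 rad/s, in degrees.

At s = j2: numerator = -10 + j4, denominator = 18 + j66.
∠H = ∠num − ∠den = 158.20° − (74.745°) = 83.45°.

∠H(j2) ≈ 83.45°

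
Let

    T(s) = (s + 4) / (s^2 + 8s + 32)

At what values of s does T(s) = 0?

Set the numerator to zero: s + 4 = 0.
So s = -4.

s = -4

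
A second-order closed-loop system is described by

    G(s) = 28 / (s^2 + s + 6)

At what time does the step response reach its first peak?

Comparing s^2 + s + 6 to s^2 + 2ζωₙs + ωₙ²: ωₙ = √6 ≈ 2.449 rad/s and ζ = 1/(2·√6) ≈ 0.2041.
ζωₙ = 1/2 = 0.5, so ω_d = ωₙ√(1−ζ²) = √(ωₙ² − (ζωₙ)²) = √(6 − 0.5²) = √5.75 ≈ 2.398 rad/s.
t_p = π/ω_d = π/2.398 ≈ 1.310 s.

t_p ≈ 1.310 s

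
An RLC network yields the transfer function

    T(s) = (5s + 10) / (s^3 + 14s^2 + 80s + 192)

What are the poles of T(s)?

The poles are the roots of the denominator s^3 + 14s^2 + 80s + 192 = 0.
Trying s = -6: the polynomial evaluates to 0, so (s + 6) is a factor.
Dividing out leaves s^2 + 8s + 32 = 0.
The quadratic formula then gives s = -4 ± 4j.

s = -4 ± 4j, -6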